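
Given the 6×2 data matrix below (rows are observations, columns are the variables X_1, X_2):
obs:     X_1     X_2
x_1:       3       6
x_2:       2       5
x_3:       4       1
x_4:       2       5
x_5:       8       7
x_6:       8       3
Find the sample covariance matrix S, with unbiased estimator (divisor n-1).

Step 1 — column means:
  mean(X_1) = (3 + 2 + 4 + 2 + 8 + 8) / 6 = 27/6 = 4.5
  mean(X_2) = (6 + 5 + 1 + 5 + 7 + 3) / 6 = 27/6 = 4.5

Step 2 — sample covariance S[i,j] = (1/(n-1)) · Σ_k (x_{k,i} - mean_i) · (x_{k,j} - mean_j), with n-1 = 5.
  S[X_1,X_1] = ((-1.5)·(-1.5) + (-2.5)·(-2.5) + (-0.5)·(-0.5) + (-2.5)·(-2.5) + (3.5)·(3.5) + (3.5)·(3.5)) / 5 = 39.5/5 = 7.9
  S[X_1,X_2] = ((-1.5)·(1.5) + (-2.5)·(0.5) + (-0.5)·(-3.5) + (-2.5)·(0.5) + (3.5)·(2.5) + (3.5)·(-1.5)) / 5 = 0.5/5 = 0.1
  S[X_2,X_2] = ((1.5)·(1.5) + (0.5)·(0.5) + (-3.5)·(-3.5) + (0.5)·(0.5) + (2.5)·(2.5) + (-1.5)·(-1.5)) / 5 = 23.5/5 = 4.7

S is symmetric (S[j,i] = S[i,j]). Assembling:

S = [[7.9, 0.1],
 [0.1, 4.7]]


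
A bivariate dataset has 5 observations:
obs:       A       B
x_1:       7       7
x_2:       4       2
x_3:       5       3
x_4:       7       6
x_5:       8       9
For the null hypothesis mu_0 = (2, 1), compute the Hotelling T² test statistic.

Step 1 — sample mean vector:
  mean(A) = (7 + 4 + 5 + 7 + 8) / 5 = 31/5 = 6.2
  mean(B) = (7 + 2 + 3 + 6 + 9) / 5 = 27/5 = 5.4
  x̄ = (6.2, 5.4),  deviation x̄ - mu_0 = (6.2, 5.4) - (2, 1) = (4.2, 4.4).

Step 2 — sample covariance matrix, S[i,j] = (1/(n-1)) · Σ_k (x_{k,i} - mean_i) · (x_{k,j} - mean_j), divisor n-1 = 4:
  S[A,A] = ((0.8)·(0.8) + (-2.2)·(-2.2) + (-1.2)·(-1.2) + (0.8)·(0.8) + (1.8)·(1.8)) / 4 = 10.8/4 = 2.7
  S[A,B] = ((0.8)·(1.6) + (-2.2)·(-3.4) + (-1.2)·(-2.4) + (0.8)·(0.6) + (1.8)·(3.6)) / 4 = 18.6/4 = 4.65
  S[B,B] = ((1.6)·(1.6) + (-3.4)·(-3.4) + (-2.4)·(-2.4) + (0.6)·(0.6) + (3.6)·(3.6)) / 4 = 33.2/4 = 8.3
  S = [[2.7, 4.65],
 [4.65, 8.3]].

Step 3 — invert S. det(S) = 2.7·8.3 - (4.65)² = 0.7875.
  S^{-1} = (1/det) · [[d, -b], [-b, a]] = [[10.5397, -5.9048],
 [-5.9048, 3.4286]].

Step 4 — quadratic form (x̄ - mu_0)^T · S^{-1} · (x̄ - mu_0):
  S^{-1} · (x̄ - mu_0) = (18.2857, -9.7143),
  (x̄ - mu_0)^T · [...] = (4.2)·(18.2857) + (4.4)·(-9.7143) = 34.0571.

Step 5 — scale by n: T² = 5 · 34.0571 = 170.2857.

T² ≈ 170.2857


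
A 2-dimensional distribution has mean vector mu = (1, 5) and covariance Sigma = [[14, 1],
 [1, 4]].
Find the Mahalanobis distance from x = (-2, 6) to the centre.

Step 1 — centre the observation: (x - mu) = (-3, 1).

Step 2 — invert Sigma. det(Sigma) = 14·4 - (1)² = 55.
  Sigma^{-1} = (1/det) · [[d, -b], [-b, a]] = [[0.0727, -0.0182],
 [-0.0182, 0.2545]].

Step 3 — form the quadratic (x - mu)^T · Sigma^{-1} · (x - mu):
  Sigma^{-1} · (x - mu) = (-0.2364, 0.3091).
  (x - mu)^T · [Sigma^{-1} · (x - mu)] = (-3)·(-0.2364) + (1)·(0.3091) = 1.0182.

Step 4 — take square root: d = √(1.0182) ≈ 1.009.

d(x, mu) = √(1.0182) ≈ 1.009


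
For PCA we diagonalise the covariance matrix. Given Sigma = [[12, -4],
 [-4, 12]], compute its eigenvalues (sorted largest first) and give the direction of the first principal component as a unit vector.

Step 1 — characteristic polynomial of 2×2 Sigma:
  det(Sigma - λI) = λ² - trace · λ + det = 0.
  trace = 12 + 12 = 24, det = 12·12 - (-4)² = 128.
Step 2 — discriminant:
  Δ = trace² - 4·det = 576 - 512 = 64.
Step 3 — eigenvalues:
  λ = (trace ± √Δ)/2 = (24 ± 8)/2,
  λ_1 = 16,  λ_2 = 8.

Step 4 — unit eigenvector for λ_1: solve (Sigma - λ_1 I)v = 0. First row:
  (12 - 16)·v_x + (-4)·v_y = 0, i.e. (-4)·v_x + (-4)·v_y = 0,
  so v ∝ (b, λ_1 - a) = (-4, 4); multiply by -1 so the first entry is positive: u = (4, -4).
  ||u|| = √((4)² + (-4)²) = √(32) ≈ 5.6569,
  v_1 = u/||u|| ≈ (0.7071, -0.7071) (||v_1|| = 1).

λ_1 = 16,  λ_2 = 8;  v_1 ≈ (0.7071, -0.7071)


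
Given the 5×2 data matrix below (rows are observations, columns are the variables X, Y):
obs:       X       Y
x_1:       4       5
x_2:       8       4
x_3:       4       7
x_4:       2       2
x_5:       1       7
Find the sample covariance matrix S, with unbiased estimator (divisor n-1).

Step 1 — column means:
  mean(X) = (4 + 8 + 4 + 2 + 1) / 5 = 19/5 = 3.8
  mean(Y) = (5 + 4 + 7 + 2 + 7) / 5 = 25/5 = 5

Step 2 — sample covariance S[i,j] = (1/(n-1)) · Σ_k (x_{k,i} - mean_i) · (x_{k,j} - mean_j), with n-1 = 4.
  S[X,X] = ((0.2)·(0.2) + (4.2)·(4.2) + (0.2)·(0.2) + (-1.8)·(-1.8) + (-2.8)·(-2.8)) / 4 = 28.8/4 = 7.2
  S[X,Y] = ((0.2)·(0) + (4.2)·(-1) + (0.2)·(2) + (-1.8)·(-3) + (-2.8)·(2)) / 4 = -4/4 = -1
  S[Y,Y] = ((0)·(0) + (-1)·(-1) + (2)·(2) + (-3)·(-3) + (2)·(2)) / 4 = 18/4 = 4.5

S is symmetric (S[j,i] = S[i,j]). Assembling:

S = [[7.2, -1],
 [-1, 4.5]]


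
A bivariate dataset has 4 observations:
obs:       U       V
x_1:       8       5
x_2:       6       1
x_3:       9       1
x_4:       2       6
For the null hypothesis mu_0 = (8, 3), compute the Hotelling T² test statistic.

Step 1 — sample mean vector:
  mean(U) = (8 + 6 + 9 + 2) / 4 = 25/4 = 6.25
  mean(V) = (5 + 1 + 1 + 6) / 4 = 13/4 = 3.25
  x̄ = (6.25, 3.25),  deviation x̄ - mu_0 = (6.25, 3.25) - (8, 3) = (-1.75, 0.25).

Step 2 — sample covariance matrix, S[i,j] = (1/(n-1)) · Σ_k (x_{k,i} - mean_i) · (x_{k,j} - mean_j), divisor n-1 = 3:
  S[U,U] = ((1.75)·(1.75) + (-0.25)·(-0.25) + (2.75)·(2.75) + (-4.25)·(-4.25)) / 3 = 28.75/3 = 9.5833
  S[U,V] = ((1.75)·(1.75) + (-0.25)·(-2.25) + (2.75)·(-2.25) + (-4.25)·(2.75)) / 3 = -14.25/3 = -4.75
  S[V,V] = ((1.75)·(1.75) + (-2.25)·(-2.25) + (-2.25)·(-2.25) + (2.75)·(2.75)) / 3 = 20.75/3 = 6.9167
  S = [[9.5833, -4.75],
 [-4.75, 6.9167]].

Step 3 — invert S. det(S) = 9.5833·6.9167 - (-4.75)² = 43.7222.
  S^{-1} = (1/det) · [[d, -b], [-b, a]] = [[0.1582, 0.1086],
 [0.1086, 0.2192]].

Step 4 — quadratic form (x̄ - mu_0)^T · S^{-1} · (x̄ - mu_0):
  S^{-1} · (x̄ - mu_0) = (-0.2497, -0.1353),
  (x̄ - mu_0)^T · [...] = (-1.75)·(-0.2497) + (0.25)·(-0.1353) = 0.4031.

Step 5 — scale by n: T² = 4 · 0.4031 = 1.6125.

T² ≈ 1.6125


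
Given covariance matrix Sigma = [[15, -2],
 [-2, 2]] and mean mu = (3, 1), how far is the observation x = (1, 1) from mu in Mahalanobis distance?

Step 1 — centre the observation: (x - mu) = (-2, 0).

Step 2 — invert Sigma. det(Sigma) = 15·2 - (-2)² = 26.
  Sigma^{-1} = (1/det) · [[d, -b], [-b, a]] = [[0.0769, 0.0769],
 [0.0769, 0.5769]].

Step 3 — form the quadratic (x - mu)^T · Sigma^{-1} · (x - mu):
  Sigma^{-1} · (x - mu) = (-0.1538, -0.1538).
  (x - mu)^T · [Sigma^{-1} · (x - mu)] = (-2)·(-0.1538) + (0)·(-0.1538) = 0.3077.

Step 4 — take square root: d = √(0.3077) ≈ 0.5547.

d(x, mu) = √(0.3077) ≈ 0.5547


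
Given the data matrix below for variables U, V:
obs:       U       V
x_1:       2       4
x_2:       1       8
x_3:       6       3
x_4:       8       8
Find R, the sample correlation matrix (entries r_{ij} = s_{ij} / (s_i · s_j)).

Step 1 — column means:
  mean(U) = (2 + 1 + 6 + 8) / 4 = 17/4 = 4.25
  mean(V) = (4 + 8 + 3 + 8) / 4 = 23/4 = 5.75

Step 2 — sample variances and covariances s[i,j] = (1/(n-1)) · Σ_k (x_{k,i} - mean_i) · (x_{k,j} - mean_j), with n-1 = 3:
  s[U,U] = ((-2.25)·(-2.25) + (-3.25)·(-3.25) + (1.75)·(1.75) + (3.75)·(3.75)) / 3 = 32.75/3 = 10.9167
  s[U,V] = ((-2.25)·(-1.75) + (-3.25)·(2.25) + (1.75)·(-2.75) + (3.75)·(2.25)) / 3 = 0.25/3 = 0.0833
  s[V,V] = ((-1.75)·(-1.75) + (2.25)·(2.25) + (-2.75)·(-2.75) + (2.25)·(2.25)) / 3 = 20.75/3 = 6.9167
  Sample standard deviations s_i = √(s[i,i]):
  s(U) = √(10.9167) = 3.304
  s(V) = √(6.9167) = 2.63

Step 3 — r_{ij} = s_{ij} / (s_i · s_j):
  r[U,U] = 1 (diagonal).
  r[U,V] = 0.0833 / (3.304 · 2.63) = 0.0833 / 8.6895 = 0.0096
  r[V,V] = 1 (diagonal).

R is symmetric with unit diagonal. Assembling:

R = [[1, 0.0096],
 [0.0096, 1]]


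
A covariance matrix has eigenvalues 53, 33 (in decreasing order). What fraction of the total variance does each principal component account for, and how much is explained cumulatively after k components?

Step 1 — total variance = trace(Sigma) = Σ λ_i = 53 + 33 = 86.

Step 2 — fraction explained by component i = λ_i / Σ λ:
  PC1: 53/86 = 0.6163
  PC2: 33/86 = 0.3837

Step 3 — cumulative fraction after k components = (λ_1 + ... + λ_k) / Σ λ:
  k = 1: 53/86 = 0.6163
  k = 2: (53 + 33)/86 = 86/86 = 1

Summary (fraction, with percent):

explained: PC1 0.6163 (61.63%), PC2 0.3837 (38.37%);  cumulative: 0.6163, 1


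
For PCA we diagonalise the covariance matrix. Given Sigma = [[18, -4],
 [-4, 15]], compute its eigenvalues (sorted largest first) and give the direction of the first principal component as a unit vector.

Step 1 — characteristic polynomial of 2×2 Sigma:
  det(Sigma - λI) = λ² - trace · λ + det = 0.
  trace = 18 + 15 = 33, det = 18·15 - (-4)² = 254.
Step 2 — discriminant:
  Δ = trace² - 4·det = 1089 - 1016 = 73.
Step 3 — eigenvalues:
  λ = (trace ± √Δ)/2 = (33 ± 8.544)/2,
  λ_1 = 20.772,  λ_2 = 12.228.

Step 4 — unit eigenvector for λ_1: solve (Sigma - λ_1 I)v = 0. First row:
  (18 - 20.772)·v_x + (-4)·v_y = 0, i.e. (-2.772)·v_x + (-4)·v_y = 0,
  so v ∝ (b, λ_1 - a) = (-4, 2.772); multiply by -1 so the first entry is positive: u = (4, -2.772).
  ||u|| = √((4)² + (-2.772)²) = √(23.684) ≈ 4.8666,
  v_1 = u/||u|| ≈ (0.8219, -0.5696) (||v_1|| = 1).

λ_1 = 20.772,  λ_2 = 12.228;  v_1 ≈ (0.8219, -0.5696)


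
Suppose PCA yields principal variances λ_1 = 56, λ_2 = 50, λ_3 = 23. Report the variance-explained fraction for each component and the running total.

Step 1 — total variance = trace(Sigma) = Σ λ_i = 56 + 50 + 23 = 129.

Step 2 — fraction explained by component i = λ_i / Σ λ:
  PC1: 56/129 = 0.4341
  PC2: 50/129 = 0.3876
  PC3: 23/129 = 0.1783

Step 3 — cumulative fraction after k components = (λ_1 + ... + λ_k) / Σ λ:
  k = 1: 56/129 = 0.4341
  k = 2: (56 + 50)/129 = 106/129 = 0.8217
  k = 3: (56 + 50 + 23)/129 = 129/129 = 1

Summary (fraction, with percent):

explained: PC1 0.4341 (43.41%), PC2 0.3876 (38.76%), PC3 0.1783 (17.83%);  cumulative: 0.4341, 0.8217, 1


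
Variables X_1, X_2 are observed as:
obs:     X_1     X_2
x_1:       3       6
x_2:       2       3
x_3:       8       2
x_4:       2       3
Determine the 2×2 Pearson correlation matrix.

Step 1 — column means:
  mean(X_1) = (3 + 2 + 8 + 2) / 4 = 15/4 = 3.75
  mean(X_2) = (6 + 3 + 2 + 3) / 4 = 14/4 = 3.5

Step 2 — sample variances and covariances s[i,j] = (1/(n-1)) · Σ_k (x_{k,i} - mean_i) · (x_{k,j} - mean_j), with n-1 = 3:
  s[X_1,X_1] = ((-0.75)·(-0.75) + (-1.75)·(-1.75) + (4.25)·(4.25) + (-1.75)·(-1.75)) / 3 = 24.75/3 = 8.25
  s[X_1,X_2] = ((-0.75)·(2.5) + (-1.75)·(-0.5) + (4.25)·(-1.5) + (-1.75)·(-0.5)) / 3 = -6.5/3 = -2.1667
  s[X_2,X_2] = ((2.5)·(2.5) + (-0.5)·(-0.5) + (-1.5)·(-1.5) + (-0.5)·(-0.5)) / 3 = 9/3 = 3
  Sample standard deviations s_i = √(s[i,i]):
  s(X_1) = √(8.25) = 2.8723
  s(X_2) = √(3) = 1.7321

Step 3 — r_{ij} = s_{ij} / (s_i · s_j):
  r[X_1,X_1] = 1 (diagonal).
  r[X_1,X_2] = -2.1667 / (2.8723 · 1.7321) = -2.1667 / 4.9749 = -0.4355
  r[X_2,X_2] = 1 (diagonal).

R is symmetric with unit diagonal. Assembling:

R = [[1, -0.4355],
 [-0.4355, 1]]


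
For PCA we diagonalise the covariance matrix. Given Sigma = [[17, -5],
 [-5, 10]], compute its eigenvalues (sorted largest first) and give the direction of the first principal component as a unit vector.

Step 1 — characteristic polynomial of 2×2 Sigma:
  det(Sigma - λI) = λ² - trace · λ + det = 0.
  trace = 17 + 10 = 27, det = 17·10 - (-5)² = 145.
Step 2 — discriminant:
  Δ = trace² - 4·det = 729 - 580 = 149.
Step 3 — eigenvalues:
  λ = (trace ± √Δ)/2 = (27 ± 12.2066)/2,
  λ_1 = 19.6033,  λ_2 = 7.3967.

Step 4 — unit eigenvector for λ_1: solve (Sigma - λ_1 I)v = 0. First row:
  (17 - 19.6033)·v_x + (-5)·v_y = 0, i.e. (-2.6033)·v_x + (-5)·v_y = 0,
  so v ∝ (b, λ_1 - a) = (-5, 2.6033); multiply by -1 so the first entry is positive: u = (5, -2.6033).
  ||u|| = √((5)² + (-2.6033)²) = √(31.7771) ≈ 5.6371,
  v_1 = u/||u|| ≈ (0.887, -0.4618) (||v_1|| = 1).

λ_1 = 19.6033,  λ_2 = 7.3967;  v_1 ≈ (0.887, -0.4618)


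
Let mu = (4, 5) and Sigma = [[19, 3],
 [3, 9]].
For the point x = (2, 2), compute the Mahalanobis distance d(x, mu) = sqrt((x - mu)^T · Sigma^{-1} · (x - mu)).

Step 1 — centre the observation: (x - mu) = (-2, -3).

Step 2 — invert Sigma. det(Sigma) = 19·9 - (3)² = 162.
  Sigma^{-1} = (1/det) · [[d, -b], [-b, a]] = [[0.0556, -0.0185],
 [-0.0185, 0.1173]].

Step 3 — form the quadratic (x - mu)^T · Sigma^{-1} · (x - mu):
  Sigma^{-1} · (x - mu) = (-0.0556, -0.3148).
  (x - mu)^T · [Sigma^{-1} · (x - mu)] = (-2)·(-0.0556) + (-3)·(-0.3148) = 1.0556.

Step 4 — take square root: d = √(1.0556) ≈ 1.0274.

d(x, mu) = √(1.0556) ≈ 1.0274


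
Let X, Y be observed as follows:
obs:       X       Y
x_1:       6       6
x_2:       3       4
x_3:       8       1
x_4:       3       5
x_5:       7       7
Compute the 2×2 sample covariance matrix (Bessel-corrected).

Step 1 — column means:
  mean(X) = (6 + 3 + 8 + 3 + 7) / 5 = 27/5 = 5.4
  mean(Y) = (6 + 4 + 1 + 5 + 7) / 5 = 23/5 = 4.6

Step 2 — sample covariance S[i,j] = (1/(n-1)) · Σ_k (x_{k,i} - mean_i) · (x_{k,j} - mean_j), with n-1 = 4.
  S[X,X] = ((0.6)·(0.6) + (-2.4)·(-2.4) + (2.6)·(2.6) + (-2.4)·(-2.4) + (1.6)·(1.6)) / 4 = 21.2/4 = 5.3
  S[X,Y] = ((0.6)·(1.4) + (-2.4)·(-0.6) + (2.6)·(-3.6) + (-2.4)·(0.4) + (1.6)·(2.4)) / 4 = -4.2/4 = -1.05
  S[Y,Y] = ((1.4)·(1.4) + (-0.6)·(-0.6) + (-3.6)·(-3.6) + (0.4)·(0.4) + (2.4)·(2.4)) / 4 = 21.2/4 = 5.3

S is symmetric (S[j,i] = S[i,j]). Assembling:

S = [[5.3, -1.05],
 [-1.05, 5.3]]


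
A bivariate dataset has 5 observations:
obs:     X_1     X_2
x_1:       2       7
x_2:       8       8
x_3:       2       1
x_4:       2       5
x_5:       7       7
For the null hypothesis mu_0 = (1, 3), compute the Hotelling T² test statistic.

Step 1 — sample mean vector:
  mean(X_1) = (2 + 8 + 2 + 2 + 7) / 5 = 21/5 = 4.2
  mean(X_2) = (7 + 8 + 1 + 5 + 7) / 5 = 28/5 = 5.6
  x̄ = (4.2, 5.6),  deviation x̄ - mu_0 = (4.2, 5.6) - (1, 3) = (3.2, 2.6).

Step 2 — sample covariance matrix, S[i,j] = (1/(n-1)) · Σ_k (x_{k,i} - mean_i) · (x_{k,j} - mean_j), divisor n-1 = 4:
  S[X_1,X_1] = ((-2.2)·(-2.2) + (3.8)·(3.8) + (-2.2)·(-2.2) + (-2.2)·(-2.2) + (2.8)·(2.8)) / 4 = 36.8/4 = 9.2
  S[X_1,X_2] = ((-2.2)·(1.4) + (3.8)·(2.4) + (-2.2)·(-4.6) + (-2.2)·(-0.6) + (2.8)·(1.4)) / 4 = 21.4/4 = 5.35
  S[X_2,X_2] = ((1.4)·(1.4) + (2.4)·(2.4) + (-4.6)·(-4.6) + (-0.6)·(-0.6) + (1.4)·(1.4)) / 4 = 31.2/4 = 7.8
  S = [[9.2, 5.35],
 [5.35, 7.8]].

Step 3 — invert S. det(S) = 9.2·7.8 - (5.35)² = 43.1375.
  S^{-1} = (1/det) · [[d, -b], [-b, a]] = [[0.1808, -0.124],
 [-0.124, 0.2133]].

Step 4 — quadratic form (x̄ - mu_0)^T · S^{-1} · (x̄ - mu_0):
  S^{-1} · (x̄ - mu_0) = (0.2562, 0.1576),
  (x̄ - mu_0)^T · [...] = (3.2)·(0.2562) + (2.6)·(0.1576) = 1.2296.

Step 5 — scale by n: T² = 5 · 1.2296 = 6.1478.

T² ≈ 6.1478


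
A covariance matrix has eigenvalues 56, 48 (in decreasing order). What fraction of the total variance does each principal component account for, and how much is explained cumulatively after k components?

Step 1 — total variance = trace(Sigma) = Σ λ_i = 56 + 48 = 104.

Step 2 — fraction explained by component i = λ_i / Σ λ:
  PC1: 56/104 = 0.5385
  PC2: 48/104 = 0.4615

Step 3 — cumulative fraction after k components = (λ_1 + ... + λ_k) / Σ λ:
  k = 1: 56/104 = 0.5385
  k = 2: (56 + 48)/104 = 104/104 = 1

Summary (fraction, with percent):

explained: PC1 0.5385 (53.85%), PC2 0.4615 (46.15%);  cumulative: 0.5385, 1


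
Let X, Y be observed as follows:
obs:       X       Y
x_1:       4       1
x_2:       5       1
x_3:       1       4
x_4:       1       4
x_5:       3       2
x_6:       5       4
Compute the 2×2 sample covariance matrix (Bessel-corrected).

Step 1 — column means:
  mean(X) = (4 + 5 + 1 + 1 + 3 + 5) / 6 = 19/6 = 3.1667
  mean(Y) = (1 + 1 + 4 + 4 + 2 + 4) / 6 = 16/6 = 2.6667

Step 2 — sample covariance S[i,j] = (1/(n-1)) · Σ_k (x_{k,i} - mean_i) · (x_{k,j} - mean_j), with n-1 = 5.
  S[X,X] = ((0.8333)·(0.8333) + (1.8333)·(1.8333) + (-2.1667)·(-2.1667) + (-2.1667)·(-2.1667) + (-0.1667)·(-0.1667) + (1.8333)·(1.8333)) / 5 = 16.8333/5 = 3.3667
  S[X,Y] = ((0.8333)·(-1.6667) + (1.8333)·(-1.6667) + (-2.1667)·(1.3333) + (-2.1667)·(1.3333) + (-0.1667)·(-0.6667) + (1.8333)·(1.3333)) / 5 = -7.6667/5 = -1.5333
  S[Y,Y] = ((-1.6667)·(-1.6667) + (-1.6667)·(-1.6667) + (1.3333)·(1.3333) + (1.3333)·(1.3333) + (-0.6667)·(-0.6667) + (1.3333)·(1.3333)) / 5 = 11.3333/5 = 2.2667

S is symmetric (S[j,i] = S[i,j]). Assembling:

S = [[3.3667, -1.5333],
 [-1.5333, 2.2667]]


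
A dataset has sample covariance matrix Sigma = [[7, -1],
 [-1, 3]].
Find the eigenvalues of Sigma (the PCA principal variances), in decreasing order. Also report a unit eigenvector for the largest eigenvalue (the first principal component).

Step 1 — characteristic polynomial of 2×2 Sigma:
  det(Sigma - λI) = λ² - trace · λ + det = 0.
  trace = 7 + 3 = 10, det = 7·3 - (-1)² = 20.
Step 2 — discriminant:
  Δ = trace² - 4·det = 100 - 80 = 20.
Step 3 — eigenvalues:
  λ = (trace ± √Δ)/2 = (10 ± 4.4721)/2,
  λ_1 = 7.2361,  λ_2 = 2.7639.

Step 4 — unit eigenvector for λ_1: solve (Sigma - λ_1 I)v = 0. First row:
  (7 - 7.2361)·v_x + (-1)·v_y = 0, i.e. (-0.2361)·v_x + (-1)·v_y = 0,
  so v ∝ (b, λ_1 - a) = (-1, 0.2361); multiply by -1 so the first entry is positive: u = (1, -0.2361).
  ||u|| = √((1)² + (-0.2361)²) = √(1.0557) ≈ 1.0275,
  v_1 = u/||u|| ≈ (0.9732, -0.2298) (||v_1|| = 1).

λ_1 = 7.2361,  λ_2 = 2.7639;  v_1 ≈ (0.9732, -0.2298)


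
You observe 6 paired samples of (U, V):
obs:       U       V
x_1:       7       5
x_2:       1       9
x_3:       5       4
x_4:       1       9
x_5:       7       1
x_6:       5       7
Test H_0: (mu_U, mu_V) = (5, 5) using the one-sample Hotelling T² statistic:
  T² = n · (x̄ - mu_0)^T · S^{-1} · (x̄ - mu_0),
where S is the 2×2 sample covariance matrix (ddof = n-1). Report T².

Step 1 — sample mean vector:
  mean(U) = (7 + 1 + 5 + 1 + 7 + 5) / 6 = 26/6 = 4.3333
  mean(V) = (5 + 9 + 4 + 9 + 1 + 7) / 6 = 35/6 = 5.8333
  x̄ = (4.3333, 5.8333),  deviation x̄ - mu_0 = (4.3333, 5.8333) - (5, 5) = (-0.6667, 0.8333).

Step 2 — sample covariance matrix, S[i,j] = (1/(n-1)) · Σ_k (x_{k,i} - mean_i) · (x_{k,j} - mean_j), divisor n-1 = 5:
  S[U,U] = ((2.6667)·(2.6667) + (-3.3333)·(-3.3333) + (0.6667)·(0.6667) + (-3.3333)·(-3.3333) + (2.6667)·(2.6667) + (0.6667)·(0.6667)) / 5 = 37.3333/5 = 7.4667
  S[U,V] = ((2.6667)·(-0.8333) + (-3.3333)·(3.1667) + (0.6667)·(-1.8333) + (-3.3333)·(3.1667) + (2.6667)·(-4.8333) + (0.6667)·(1.1667)) / 5 = -36.6667/5 = -7.3333
  S[V,V] = ((-0.8333)·(-0.8333) + (3.1667)·(3.1667) + (-1.8333)·(-1.8333) + (3.1667)·(3.1667) + (-4.8333)·(-4.8333) + (1.1667)·(1.1667)) / 5 = 48.8333/5 = 9.7667
  S = [[7.4667, -7.3333],
 [-7.3333, 9.7667]].

Step 3 — invert S. det(S) = 7.4667·9.7667 - (-7.3333)² = 19.1467.
  S^{-1} = (1/det) · [[d, -b], [-b, a]] = [[0.5101, 0.383],
 [0.383, 0.39]].

Step 4 — quadratic form (x̄ - mu_0)^T · S^{-1} · (x̄ - mu_0):
  S^{-1} · (x̄ - mu_0) = (-0.0209, 0.0696),
  (x̄ - mu_0)^T · [...] = (-0.6667)·(-0.0209) + (0.8333)·(0.0696) = 0.072.

Step 5 — scale by n: T² = 6 · 0.072 = 0.4318.

T² ≈ 0.4318


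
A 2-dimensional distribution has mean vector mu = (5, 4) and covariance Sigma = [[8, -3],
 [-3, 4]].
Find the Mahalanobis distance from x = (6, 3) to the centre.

Step 1 — centre the observation: (x - mu) = (1, -1).

Step 2 — invert Sigma. det(Sigma) = 8·4 - (-3)² = 23.
  Sigma^{-1} = (1/det) · [[d, -b], [-b, a]] = [[0.1739, 0.1304],
 [0.1304, 0.3478]].

Step 3 — form the quadratic (x - mu)^T · Sigma^{-1} · (x - mu):
  Sigma^{-1} · (x - mu) = (0.0435, -0.2174).
  (x - mu)^T · [Sigma^{-1} · (x - mu)] = (1)·(0.0435) + (-1)·(-0.2174) = 0.2609.

Step 4 — take square root: d = √(0.2609) ≈ 0.5108.

d(x, mu) = √(0.2609) ≈ 0.5108


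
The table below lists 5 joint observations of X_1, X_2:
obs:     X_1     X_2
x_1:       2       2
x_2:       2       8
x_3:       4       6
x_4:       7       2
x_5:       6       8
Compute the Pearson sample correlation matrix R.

Step 1 — column means:
  mean(X_1) = (2 + 2 + 4 + 7 + 6) / 5 = 21/5 = 4.2
  mean(X_2) = (2 + 8 + 6 + 2 + 8) / 5 = 26/5 = 5.2

Step 2 — sample variances and covariances s[i,j] = (1/(n-1)) · Σ_k (x_{k,i} - mean_i) · (x_{k,j} - mean_j), with n-1 = 4:
  s[X_1,X_1] = ((-2.2)·(-2.2) + (-2.2)·(-2.2) + (-0.2)·(-0.2) + (2.8)·(2.8) + (1.8)·(1.8)) / 4 = 20.8/4 = 5.2
  s[X_1,X_2] = ((-2.2)·(-3.2) + (-2.2)·(2.8) + (-0.2)·(0.8) + (2.8)·(-3.2) + (1.8)·(2.8)) / 4 = -3.2/4 = -0.8
  s[X_2,X_2] = ((-3.2)·(-3.2) + (2.8)·(2.8) + (0.8)·(0.8) + (-3.2)·(-3.2) + (2.8)·(2.8)) / 4 = 36.8/4 = 9.2
  Sample standard deviations s_i = √(s[i,i]):
  s(X_1) = √(5.2) = 2.2804
  s(X_2) = √(9.2) = 3.0332

Step 3 — r_{ij} = s_{ij} / (s_i · s_j):
  r[X_1,X_1] = 1 (diagonal).
  r[X_1,X_2] = -0.8 / (2.2804 · 3.0332) = -0.8 / 6.9166 = -0.1157
  r[X_2,X_2] = 1 (diagonal).

R is symmetric with unit diagonal. Assembling:

R = [[1, -0.1157],
 [-0.1157, 1]]


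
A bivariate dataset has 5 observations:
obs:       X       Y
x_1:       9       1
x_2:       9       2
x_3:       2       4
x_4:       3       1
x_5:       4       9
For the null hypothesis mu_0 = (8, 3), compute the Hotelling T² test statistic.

Step 1 — sample mean vector:
  mean(X) = (9 + 9 + 2 + 3 + 4) / 5 = 27/5 = 5.4
  mean(Y) = (1 + 2 + 4 + 1 + 9) / 5 = 17/5 = 3.4
  x̄ = (5.4, 3.4),  deviation x̄ - mu_0 = (5.4, 3.4) - (8, 3) = (-2.6, 0.4).

Step 2 — sample covariance matrix, S[i,j] = (1/(n-1)) · Σ_k (x_{k,i} - mean_i) · (x_{k,j} - mean_j), divisor n-1 = 4:
  S[X,X] = ((3.6)·(3.6) + (3.6)·(3.6) + (-3.4)·(-3.4) + (-2.4)·(-2.4) + (-1.4)·(-1.4)) / 4 = 45.2/4 = 11.3
  S[X,Y] = ((3.6)·(-2.4) + (3.6)·(-1.4) + (-3.4)·(0.6) + (-2.4)·(-2.4) + (-1.4)·(5.6)) / 4 = -17.8/4 = -4.45
  S[Y,Y] = ((-2.4)·(-2.4) + (-1.4)·(-1.4) + (0.6)·(0.6) + (-2.4)·(-2.4) + (5.6)·(5.6)) / 4 = 45.2/4 = 11.3
  S = [[11.3, -4.45],
 [-4.45, 11.3]].

Step 3 — invert S. det(S) = 11.3·11.3 - (-4.45)² = 107.8875.
  S^{-1} = (1/det) · [[d, -b], [-b, a]] = [[0.1047, 0.0412],
 [0.0412, 0.1047]].

Step 4 — quadratic form (x̄ - mu_0)^T · S^{-1} · (x̄ - mu_0):
  S^{-1} · (x̄ - mu_0) = (-0.2558, -0.0653),
  (x̄ - mu_0)^T · [...] = (-2.6)·(-0.2558) + (0.4)·(-0.0653) = 0.639.

Step 5 — scale by n: T² = 5 · 0.639 = 3.195.

T² ≈ 3.195


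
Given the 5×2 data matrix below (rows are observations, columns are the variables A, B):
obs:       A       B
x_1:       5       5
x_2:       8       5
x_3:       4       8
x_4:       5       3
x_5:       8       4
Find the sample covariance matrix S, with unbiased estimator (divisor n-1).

Step 1 — column means:
  mean(A) = (5 + 8 + 4 + 5 + 8) / 5 = 30/5 = 6
  mean(B) = (5 + 5 + 8 + 3 + 4) / 5 = 25/5 = 5

Step 2 — sample covariance S[i,j] = (1/(n-1)) · Σ_k (x_{k,i} - mean_i) · (x_{k,j} - mean_j), with n-1 = 4.
  S[A,A] = ((-1)·(-1) + (2)·(2) + (-2)·(-2) + (-1)·(-1) + (2)·(2)) / 4 = 14/4 = 3.5
  S[A,B] = ((-1)·(0) + (2)·(0) + (-2)·(3) + (-1)·(-2) + (2)·(-1)) / 4 = -6/4 = -1.5
  S[B,B] = ((0)·(0) + (0)·(0) + (3)·(3) + (-2)·(-2) + (-1)·(-1)) / 4 = 14/4 = 3.5

S is symmetric (S[j,i] = S[i,j]). Assembling:

S = [[3.5, -1.5],
 [-1.5, 3.5]]


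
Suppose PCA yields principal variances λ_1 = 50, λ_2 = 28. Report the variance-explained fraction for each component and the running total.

Step 1 — total variance = trace(Sigma) = Σ λ_i = 50 + 28 = 78.

Step 2 — fraction explained by component i = λ_i / Σ λ:
  PC1: 50/78 = 0.641
  PC2: 28/78 = 0.359

Step 3 — cumulative fraction after k components = (λ_1 + ... + λ_k) / Σ λ:
  k = 1: 50/78 = 0.641
  k = 2: (50 + 28)/78 = 78/78 = 1

Summary (fraction, with percent):

explained: PC1 0.641 (64.1%), PC2 0.359 (35.9%);  cumulative: 0.641, 1


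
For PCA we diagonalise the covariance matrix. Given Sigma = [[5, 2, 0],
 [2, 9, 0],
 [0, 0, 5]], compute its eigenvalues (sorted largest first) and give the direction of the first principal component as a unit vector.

Step 1 — characteristic polynomial p(λ) = det(λI - Sigma) = λ³ - tr·λ² + c_1·λ - det, where tr = trace, c_1 = sum of the principal 2×2 minors, det = det(Sigma):
  tr = 5 + 9 + 5 = 19,
  c_1 = (5·9 - (2)²) + (5·5 - (0)²) + (9·5 - (0)²) = 41 + 25 + 45 = 111,
  det = 5·(9·5 - (0)²) - (2)·((2)·5 - (0)·(0)) + (0)·((2)·(0) - 9·(0)) = 5·(45) - (2)·(10) + (0)·(0) = 205.
  So p(λ) = λ³ - 19λ² + 111λ - 205.
Step 2 — look for an integer root (rational root theorem: any rational root is an integer divisor of 205). Testing λ = 5:
  p(5) = 125 - 475 + 555 - 205 = 0  ✓
  Dividing out (λ - 5): p(λ) = (λ - 5)(λ² - 14λ + 41).
Step 3 — remaining eigenvalues from the quadratic λ² - 14λ + 41 = 0:
  Δ = 14² - 4·41 = 196 - 164 = 32,  λ = (14 ± √32)/2 = (14 ± 5.6569)/2 ≈ 9.8284 or 4.1716.
  Sorted: λ_1 = 9.8284,  λ_2 = 5,  λ_3 = 4.1716  (check: sum = 19 = tr ✓).

Step 4 — unit eigenvector for λ_1 ≈ 9.8284: v spans the null space of (Sigma - λ_1 I), whose rows are
  r_1 = (-4.8284, 2, 0),  r_2 = (2, -0.8284, 0),  r_3 = (0, 0, -4.8284).
  v is orthogonal to every row, so take v ∝ r_1 × r_3 = ((2)·(-4.8284) - (0)·(0), (0)·(0) - (-4.8284)·(-4.8284), (-4.8284)·(0) - (2)·(0)) ≈ (-9.6569, -23.3137, 0).
  Rescale (multiply by -1 so the first nonzero entry is positive): u = (9.6569, 23.3137, 0).
  ||u|| = √((9.6569)² + (23.3137)² + (0)²) = √(636.7838) ≈ 25.2346,  v_1 = u/||u|| ≈ (0.3827, 0.9239, 0) (||v_1|| = 1).

λ_1 = 9.8284,  λ_2 = 5,  λ_3 = 4.1716;  v_1 ≈ (0.3827, 0.9239, 0)


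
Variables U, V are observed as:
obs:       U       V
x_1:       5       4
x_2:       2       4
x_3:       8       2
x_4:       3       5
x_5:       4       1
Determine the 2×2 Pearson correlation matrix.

Step 1 — column means:
  mean(U) = (5 + 2 + 8 + 3 + 4) / 5 = 22/5 = 4.4
  mean(V) = (4 + 4 + 2 + 5 + 1) / 5 = 16/5 = 3.2

Step 2 — sample variances and covariances s[i,j] = (1/(n-1)) · Σ_k (x_{k,i} - mean_i) · (x_{k,j} - mean_j), with n-1 = 4:
  s[U,U] = ((0.6)·(0.6) + (-2.4)·(-2.4) + (3.6)·(3.6) + (-1.4)·(-1.4) + (-0.4)·(-0.4)) / 4 = 21.2/4 = 5.3
  s[U,V] = ((0.6)·(0.8) + (-2.4)·(0.8) + (3.6)·(-1.2) + (-1.4)·(1.8) + (-0.4)·(-2.2)) / 4 = -7.4/4 = -1.85
  s[V,V] = ((0.8)·(0.8) + (0.8)·(0.8) + (-1.2)·(-1.2) + (1.8)·(1.8) + (-2.2)·(-2.2)) / 4 = 10.8/4 = 2.7
  Sample standard deviations s_i = √(s[i,i]):
  s(U) = √(5.3) = 2.3022
  s(V) = √(2.7) = 1.6432

Step 3 — r_{ij} = s_{ij} / (s_i · s_j):
  r[U,U] = 1 (diagonal).
  r[U,V] = -1.85 / (2.3022 · 1.6432) = -1.85 / 3.7829 = -0.489
  r[V,V] = 1 (diagonal).

R is symmetric with unit diagonal. Assembling:

R = [[1, -0.489],
 [-0.489, 1]]


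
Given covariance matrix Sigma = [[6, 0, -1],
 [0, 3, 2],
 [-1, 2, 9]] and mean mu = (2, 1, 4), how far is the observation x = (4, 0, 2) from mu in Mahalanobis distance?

Step 1 — centre the observation: (x - mu) = (2, -1, -2).

Step 2 — invert Sigma (cofactor / det for 3×3, or solve directly):
  Sigma^{-1} = [[0.1704, -0.0148, 0.0222],
 [-0.0148, 0.3926, -0.0889],
 [0.0222, -0.0889, 0.1333]].

Step 3 — form the quadratic (x - mu)^T · Sigma^{-1} · (x - mu):
  Sigma^{-1} · (x - mu) = (0.3111, -0.2444, -0.1333).
  (x - mu)^T · [Sigma^{-1} · (x - mu)] = (2)·(0.3111) + (-1)·(-0.2444) + (-2)·(-0.1333) = 1.1333.

Step 4 — take square root: d = √(1.1333) ≈ 1.0646.

d(x, mu) = √(1.1333) ≈ 1.0646


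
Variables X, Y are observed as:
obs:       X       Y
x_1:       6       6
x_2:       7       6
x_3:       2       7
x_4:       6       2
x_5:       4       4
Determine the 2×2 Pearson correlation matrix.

Step 1 — column means:
  mean(X) = (6 + 7 + 2 + 6 + 4) / 5 = 25/5 = 5
  mean(Y) = (6 + 6 + 7 + 2 + 4) / 5 = 25/5 = 5

Step 2 — sample variances and covariances s[i,j] = (1/(n-1)) · Σ_k (x_{k,i} - mean_i) · (x_{k,j} - mean_j), with n-1 = 4:
  s[X,X] = ((1)·(1) + (2)·(2) + (-3)·(-3) + (1)·(1) + (-1)·(-1)) / 4 = 16/4 = 4
  s[X,Y] = ((1)·(1) + (2)·(1) + (-3)·(2) + (1)·(-3) + (-1)·(-1)) / 4 = -5/4 = -1.25
  s[Y,Y] = ((1)·(1) + (1)·(1) + (2)·(2) + (-3)·(-3) + (-1)·(-1)) / 4 = 16/4 = 4
  Sample standard deviations s_i = √(s[i,i]):
  s(X) = √(4) = 2
  s(Y) = √(4) = 2

Step 3 — r_{ij} = s_{ij} / (s_i · s_j):
  r[X,X] = 1 (diagonal).
  r[X,Y] = -1.25 / (2 · 2) = -1.25 / 4 = -0.3125
  r[Y,Y] = 1 (diagonal).

R is symmetric with unit diagonal. Assembling:

R = [[1, -0.3125],
 [-0.3125, 1]]


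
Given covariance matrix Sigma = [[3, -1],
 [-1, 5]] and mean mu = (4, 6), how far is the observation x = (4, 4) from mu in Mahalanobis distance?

Step 1 — centre the observation: (x - mu) = (0, -2).

Step 2 — invert Sigma. det(Sigma) = 3·5 - (-1)² = 14.
  Sigma^{-1} = (1/det) · [[d, -b], [-b, a]] = [[0.3571, 0.0714],
 [0.0714, 0.2143]].

Step 3 — form the quadratic (x - mu)^T · Sigma^{-1} · (x - mu):
  Sigma^{-1} · (x - mu) = (-0.1429, -0.4286).
  (x - mu)^T · [Sigma^{-1} · (x - mu)] = (0)·(-0.1429) + (-2)·(-0.4286) = 0.8571.

Step 4 — take square root: d = √(0.8571) ≈ 0.9258.

d(x, mu) = √(0.8571) ≈ 0.9258


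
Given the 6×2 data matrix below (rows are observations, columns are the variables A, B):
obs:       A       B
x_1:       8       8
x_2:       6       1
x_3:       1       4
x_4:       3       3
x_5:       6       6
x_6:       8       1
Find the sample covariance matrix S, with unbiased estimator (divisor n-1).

Step 1 — column means:
  mean(A) = (8 + 6 + 1 + 3 + 6 + 8) / 6 = 32/6 = 5.3333
  mean(B) = (8 + 1 + 4 + 3 + 6 + 1) / 6 = 23/6 = 3.8333

Step 2 — sample covariance S[i,j] = (1/(n-1)) · Σ_k (x_{k,i} - mean_i) · (x_{k,j} - mean_j), with n-1 = 5.
  S[A,A] = ((2.6667)·(2.6667) + (0.6667)·(0.6667) + (-4.3333)·(-4.3333) + (-2.3333)·(-2.3333) + (0.6667)·(0.6667) + (2.6667)·(2.6667)) / 5 = 39.3333/5 = 7.8667
  S[A,B] = ((2.6667)·(4.1667) + (0.6667)·(-2.8333) + (-4.3333)·(0.1667) + (-2.3333)·(-0.8333) + (0.6667)·(2.1667) + (2.6667)·(-2.8333)) / 5 = 4.3333/5 = 0.8667
  S[B,B] = ((4.1667)·(4.1667) + (-2.8333)·(-2.8333) + (0.1667)·(0.1667) + (-0.8333)·(-0.8333) + (2.1667)·(2.1667) + (-2.8333)·(-2.8333)) / 5 = 38.8333/5 = 7.7667

S is symmetric (S[j,i] = S[i,j]). Assembling:

S = [[7.8667, 0.8667],
 [0.8667, 7.7667]]


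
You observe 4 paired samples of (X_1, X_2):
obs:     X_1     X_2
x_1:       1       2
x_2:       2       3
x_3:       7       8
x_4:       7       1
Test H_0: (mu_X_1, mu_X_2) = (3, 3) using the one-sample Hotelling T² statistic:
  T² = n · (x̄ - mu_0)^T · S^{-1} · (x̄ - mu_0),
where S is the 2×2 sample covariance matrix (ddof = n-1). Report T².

Step 1 — sample mean vector:
  mean(X_1) = (1 + 2 + 7 + 7) / 4 = 17/4 = 4.25
  mean(X_2) = (2 + 3 + 8 + 1) / 4 = 14/4 = 3.5
  x̄ = (4.25, 3.5),  deviation x̄ - mu_0 = (4.25, 3.5) - (3, 3) = (1.25, 0.5).

Step 2 — sample covariance matrix, S[i,j] = (1/(n-1)) · Σ_k (x_{k,i} - mean_i) · (x_{k,j} - mean_j), divisor n-1 = 3:
  S[X_1,X_1] = ((-3.25)·(-3.25) + (-2.25)·(-2.25) + (2.75)·(2.75) + (2.75)·(2.75)) / 3 = 30.75/3 = 10.25
  S[X_1,X_2] = ((-3.25)·(-1.5) + (-2.25)·(-0.5) + (2.75)·(4.5) + (2.75)·(-2.5)) / 3 = 11.5/3 = 3.8333
  S[X_2,X_2] = ((-1.5)·(-1.5) + (-0.5)·(-0.5) + (4.5)·(4.5) + (-2.5)·(-2.5)) / 3 = 29/3 = 9.6667
  S = [[10.25, 3.8333],
 [3.8333, 9.6667]].

Step 3 — invert S. det(S) = 10.25·9.6667 - (3.8333)² = 84.3889.
  S^{-1} = (1/det) · [[d, -b], [-b, a]] = [[0.1145, -0.0454],
 [-0.0454, 0.1215]].

Step 4 — quadratic form (x̄ - mu_0)^T · S^{-1} · (x̄ - mu_0):
  S^{-1} · (x̄ - mu_0) = (0.1205, 0.0039),
  (x̄ - mu_0)^T · [...] = (1.25)·(0.1205) + (0.5)·(0.0039) = 0.1526.

Step 5 — scale by n: T² = 4 · 0.1526 = 0.6103.

T² ≈ 0.6103


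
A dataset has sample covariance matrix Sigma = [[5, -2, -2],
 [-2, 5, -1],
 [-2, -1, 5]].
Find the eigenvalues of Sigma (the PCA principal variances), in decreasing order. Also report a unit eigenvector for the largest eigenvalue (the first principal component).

Step 1 — characteristic polynomial p(λ) = det(λI - Sigma) = λ³ - tr·λ² + c_1·λ - det, where tr = trace, c_1 = sum of the principal 2×2 minors, det = det(Sigma):
  tr = 5 + 5 + 5 = 15,
  c_1 = (5·5 - (-2)²) + (5·5 - (-2)²) + (5·5 - (-1)²) = 21 + 21 + 24 = 66,
  det = 5·(5·5 - (-1)²) - (-2)·((-2)·5 - (-1)·(-2)) + (-2)·((-2)·(-1) - 5·(-2)) = 5·(24) - (-2)·(-12) + (-2)·(12) = 72.
  So p(λ) = λ³ - 15λ² + 66λ - 72.
Step 2 — look for an integer root (rational root theorem: any rational root is an integer divisor of 72). Testing λ = 6:
  p(6) = 216 - 540 + 396 - 72 = 0  ✓
  Dividing out (λ - 6): p(λ) = (λ - 6)(λ² - 9λ + 12).
Step 3 — remaining eigenvalues from the quadratic λ² - 9λ + 12 = 0:
  Δ = 9² - 4·12 = 81 - 48 = 33,  λ = (9 ± √33)/2 = (9 ± 5.7446)/2 ≈ 7.3723 or 1.6277.
  Sorted: λ_1 = 7.3723,  λ_2 = 6,  λ_3 = 1.6277  (check: sum = 15 = tr ✓).

Step 4 — unit eigenvector for λ_1 ≈ 7.3723: v spans the null space of (Sigma - λ_1 I), whose rows are
  r_1 = (-2.3723, -2, -2),  r_2 = (-2, -2.3723, -1),  r_3 = (-2, -1, -2.3723).
  v is orthogonal to every row, so take v ∝ r_1 × r_2 = ((-2)·(-1) - (-2)·(-2.3723), (-2)·(-2) - (-2.3723)·(-1), (-2.3723)·(-2.3723) - (-2)·(-2)) ≈ (-2.7446, 1.6277, 1.6277).
  Rescale (multiply by -1 so the first nonzero entry is positive): u = (2.7446, -1.6277, -1.6277).
  ||u|| = √((2.7446)² + (-1.6277)² + (-1.6277)²) = √(12.8316) ≈ 3.5821,  v_1 = u/||u|| ≈ (0.7662, -0.4544, -0.4544) (||v_1|| = 1).

λ_1 = 7.3723,  λ_2 = 6,  λ_3 = 1.6277;  v_1 ≈ (0.7662, -0.4544, -0.4544)


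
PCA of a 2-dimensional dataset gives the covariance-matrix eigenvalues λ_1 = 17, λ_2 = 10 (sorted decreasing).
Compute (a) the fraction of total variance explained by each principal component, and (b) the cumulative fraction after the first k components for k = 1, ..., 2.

Step 1 — total variance = trace(Sigma) = Σ λ_i = 17 + 10 = 27.

Step 2 — fraction explained by component i = λ_i / Σ λ:
  PC1: 17/27 = 0.6296
  PC2: 10/27 = 0.3704

Step 3 — cumulative fraction after k components = (λ_1 + ... + λ_k) / Σ λ:
  k = 1: 17/27 = 0.6296
  k = 2: (17 + 10)/27 = 27/27 = 1

Summary (fraction, with percent):

explained: PC1 0.6296 (62.96%), PC2 0.3704 (37.04%);  cumulative: 0.6296, 1


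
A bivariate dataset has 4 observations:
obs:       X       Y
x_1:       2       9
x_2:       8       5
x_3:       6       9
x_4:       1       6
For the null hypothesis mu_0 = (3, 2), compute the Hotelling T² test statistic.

Step 1 — sample mean vector:
  mean(X) = (2 + 8 + 6 + 1) / 4 = 17/4 = 4.25
  mean(Y) = (9 + 5 + 9 + 6) / 4 = 29/4 = 7.25
  x̄ = (4.25, 7.25),  deviation x̄ - mu_0 = (4.25, 7.25) - (3, 2) = (1.25, 5.25).

Step 2 — sample covariance matrix, S[i,j] = (1/(n-1)) · Σ_k (x_{k,i} - mean_i) · (x_{k,j} - mean_j), divisor n-1 = 3:
  S[X,X] = ((-2.25)·(-2.25) + (3.75)·(3.75) + (1.75)·(1.75) + (-3.25)·(-3.25)) / 3 = 32.75/3 = 10.9167
  S[X,Y] = ((-2.25)·(1.75) + (3.75)·(-2.25) + (1.75)·(1.75) + (-3.25)·(-1.25)) / 3 = -5.25/3 = -1.75
  S[Y,Y] = ((1.75)·(1.75) + (-2.25)·(-2.25) + (1.75)·(1.75) + (-1.25)·(-1.25)) / 3 = 12.75/3 = 4.25
  S = [[10.9167, -1.75],
 [-1.75, 4.25]].

Step 3 — invert S. det(S) = 10.9167·4.25 - (-1.75)² = 43.3333.
  S^{-1} = (1/det) · [[d, -b], [-b, a]] = [[0.0981, 0.0404],
 [0.0404, 0.2519]].

Step 4 — quadratic form (x̄ - mu_0)^T · S^{-1} · (x̄ - mu_0):
  S^{-1} · (x̄ - mu_0) = (0.3346, 1.3731),
  (x̄ - mu_0)^T · [...] = (1.25)·(0.3346) + (5.25)·(1.3731) = 7.6269.

Step 5 — scale by n: T² = 4 · 7.6269 = 30.5077.

T² ≈ 30.5077


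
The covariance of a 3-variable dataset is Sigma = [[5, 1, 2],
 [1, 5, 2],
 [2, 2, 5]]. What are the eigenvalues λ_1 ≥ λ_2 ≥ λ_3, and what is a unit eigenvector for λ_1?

Step 1 — characteristic polynomial p(λ) = det(λI - Sigma) = λ³ - tr·λ² + c_1·λ - det, where tr = trace, c_1 = sum of the principal 2×2 minors, det = det(Sigma):
  tr = 5 + 5 + 5 = 15,
  c_1 = (5·5 - (1)²) + (5·5 - (2)²) + (5·5 - (2)²) = 24 + 21 + 21 = 66,
  det = 5·(5·5 - (2)²) - (1)·((1)·5 - (2)·(2)) + (2)·((1)·(2) - 5·(2)) = 5·(21) - (1)·(1) + (2)·(-8) = 88.
  So p(λ) = λ³ - 15λ² + 66λ - 88.
Step 2 — look for an integer root (rational root theorem: any rational root is an integer divisor of 88). Testing λ = 4:
  p(4) = 64 - 240 + 264 - 88 = 0  ✓
  Dividing out (λ - 4): p(λ) = (λ - 4)(λ² - 11λ + 22).
Step 3 — remaining eigenvalues from the quadratic λ² - 11λ + 22 = 0:
  Δ = 11² - 4·22 = 121 - 88 = 33,  λ = (11 ± √33)/2 = (11 ± 5.7446)/2 ≈ 8.3723 or 2.6277.
  Sorted: λ_1 = 8.3723,  λ_2 = 4,  λ_3 = 2.6277  (check: sum = 15 = tr ✓).

Step 4 — unit eigenvector for λ_1 ≈ 8.3723: v spans the null space of (Sigma - λ_1 I), whose rows are
  r_1 = (-3.3723, 1, 2),  r_2 = (1, -3.3723, 2),  r_3 = (2, 2, -3.3723).
  v is orthogonal to every row, so take v ∝ r_1 × r_2 = ((1)·(2) - (2)·(-3.3723), (2)·(1) - (-3.3723)·(2), (-3.3723)·(-3.3723) - (1)·(1)) ≈ (8.7446, 8.7446, 10.3723).
  Let u = (8.7446, 8.7446, 10.3723).
  ||u|| = √((8.7446)² + (8.7446)² + (10.3723)²) = √(260.519) ≈ 16.1406,  v_1 = u/||u|| ≈ (0.5418, 0.5418, 0.6426) (||v_1|| = 1).

λ_1 = 8.3723,  λ_2 = 4,  λ_3 = 2.6277;  v_1 ≈ (0.5418, 0.5418, 0.6426)


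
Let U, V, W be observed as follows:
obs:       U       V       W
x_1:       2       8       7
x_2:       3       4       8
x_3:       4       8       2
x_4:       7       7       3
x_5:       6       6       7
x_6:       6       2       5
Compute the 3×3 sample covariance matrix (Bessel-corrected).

Step 1 — column means:
  mean(U) = (2 + 3 + 4 + 7 + 6 + 6) / 6 = 28/6 = 4.6667
  mean(V) = (8 + 4 + 8 + 7 + 6 + 2) / 6 = 35/6 = 5.8333
  mean(W) = (7 + 8 + 2 + 3 + 7 + 5) / 6 = 32/6 = 5.3333

Step 2 — sample covariance S[i,j] = (1/(n-1)) · Σ_k (x_{k,i} - mean_i) · (x_{k,j} - mean_j), with n-1 = 5.
  S[U,U] = ((-2.6667)·(-2.6667) + (-1.6667)·(-1.6667) + (-0.6667)·(-0.6667) + (2.3333)·(2.3333) + (1.3333)·(1.3333) + (1.3333)·(1.3333)) / 5 = 19.3333/5 = 3.8667
  S[U,V] = ((-2.6667)·(2.1667) + (-1.6667)·(-1.8333) + (-0.6667)·(2.1667) + (2.3333)·(1.1667) + (1.3333)·(0.1667) + (1.3333)·(-3.8333)) / 5 = -6.3333/5 = -1.2667
  S[U,W] = ((-2.6667)·(1.6667) + (-1.6667)·(2.6667) + (-0.6667)·(-3.3333) + (2.3333)·(-2.3333) + (1.3333)·(1.6667) + (1.3333)·(-0.3333)) / 5 = -10.3333/5 = -2.0667
  S[V,V] = ((2.1667)·(2.1667) + (-1.8333)·(-1.8333) + (2.1667)·(2.1667) + (1.1667)·(1.1667) + (0.1667)·(0.1667) + (-3.8333)·(-3.8333)) / 5 = 28.8333/5 = 5.7667
  S[V,W] = ((2.1667)·(1.6667) + (-1.8333)·(2.6667) + (2.1667)·(-3.3333) + (1.1667)·(-2.3333) + (0.1667)·(1.6667) + (-3.8333)·(-0.3333)) / 5 = -9.6667/5 = -1.9333
  S[W,W] = ((1.6667)·(1.6667) + (2.6667)·(2.6667) + (-3.3333)·(-3.3333) + (-2.3333)·(-2.3333) + (1.6667)·(1.6667) + (-0.3333)·(-0.3333)) / 5 = 29.3333/5 = 5.8667

S is symmetric (S[j,i] = S[i,j]). Assembling:

S = [[3.8667, -1.2667, -2.0667],
 [-1.2667, 5.7667, -1.9333],
 [-2.0667, -1.9333, 5.8667]]


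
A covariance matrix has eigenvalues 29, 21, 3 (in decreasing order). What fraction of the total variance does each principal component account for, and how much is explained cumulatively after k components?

Step 1 — total variance = trace(Sigma) = Σ λ_i = 29 + 21 + 3 = 53.

Step 2 — fraction explained by component i = λ_i / Σ λ:
  PC1: 29/53 = 0.5472
  PC2: 21/53 = 0.3962
  PC3: 3/53 = 0.0566

Step 3 — cumulative fraction after k components = (λ_1 + ... + λ_k) / Σ λ:
  k = 1: 29/53 = 0.5472
  k = 2: (29 + 21)/53 = 50/53 = 0.9434
  k = 3: (29 + 21 + 3)/53 = 53/53 = 1

Summary (fraction, with percent):

explained: PC1 0.5472 (54.72%), PC2 0.3962 (39.62%), PC3 0.0566 (5.66%);  cumulative: 0.5472, 0.9434, 1
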